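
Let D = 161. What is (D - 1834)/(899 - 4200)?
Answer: 1673/3301 ≈ 0.50682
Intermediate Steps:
(D - 1834)/(899 - 4200) = (161 - 1834)/(899 - 4200) = -1673/(-3301) = -1673*(-1/3301) = 1673/3301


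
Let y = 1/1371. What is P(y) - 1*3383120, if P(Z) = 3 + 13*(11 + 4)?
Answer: -3382922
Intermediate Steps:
y = 1/1371 ≈ 0.00072939
P(Z) = 198 (P(Z) = 3 + 13*15 = 3 + 195 = 198)
P(y) - 1*3383120 = 198 - 1*3383120 = 198 - 3383120 = -3382922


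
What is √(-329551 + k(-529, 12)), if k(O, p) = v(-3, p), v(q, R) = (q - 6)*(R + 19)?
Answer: I*√329830 ≈ 574.31*I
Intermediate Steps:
v(q, R) = (-6 + q)*(19 + R)
k(O, p) = -171 - 9*p (k(O, p) = -114 - 6*p + 19*(-3) + p*(-3) = -114 - 6*p - 57 - 3*p = -171 - 9*p)
√(-329551 + k(-529, 12)) = √(-329551 + (-171 - 9*12)) = √(-329551 + (-171 - 108)) = √(-329551 - 279) = √(-329830) = I*√329830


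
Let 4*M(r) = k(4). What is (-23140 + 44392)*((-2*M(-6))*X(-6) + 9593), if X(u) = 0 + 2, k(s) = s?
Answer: 203785428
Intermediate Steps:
X(u) = 2
M(r) = 1 (M(r) = (¼)*4 = 1)
(-23140 + 44392)*((-2*M(-6))*X(-6) + 9593) = (-23140 + 44392)*(-2*1*2 + 9593) = 21252*(-2*2 + 9593) = 21252*(-4 + 9593) = 21252*9589 = 203785428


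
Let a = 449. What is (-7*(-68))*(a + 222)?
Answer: 319396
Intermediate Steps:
(-7*(-68))*(a + 222) = (-7*(-68))*(449 + 222) = 476*671 = 319396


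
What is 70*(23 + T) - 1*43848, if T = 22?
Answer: -40698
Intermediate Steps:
70*(23 + T) - 1*43848 = 70*(23 + 22) - 1*43848 = 70*45 - 43848 = 3150 - 43848 = -40698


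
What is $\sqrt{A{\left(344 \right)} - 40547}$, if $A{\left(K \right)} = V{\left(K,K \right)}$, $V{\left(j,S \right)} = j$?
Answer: $3 i \sqrt{4467} \approx 200.51 i$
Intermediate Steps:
$A{\left(K \right)} = K$
$\sqrt{A{\left(344 \right)} - 40547} = \sqrt{344 - 40547} = \sqrt{-40203} = 3 i \sqrt{4467}$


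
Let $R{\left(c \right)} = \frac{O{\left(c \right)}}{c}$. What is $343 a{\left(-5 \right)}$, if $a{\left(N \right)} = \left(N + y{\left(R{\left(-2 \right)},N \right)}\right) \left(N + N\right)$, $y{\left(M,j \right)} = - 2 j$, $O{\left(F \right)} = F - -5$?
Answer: $-17150$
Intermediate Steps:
$O{\left(F \right)} = 5 + F$ ($O{\left(F \right)} = F + 5 = 5 + F$)
$R{\left(c \right)} = \frac{5 + c}{c}$
$a{\left(N \right)} = - 2 N^{2}$ ($a{\left(N \right)} = \left(N - 2 N\right) \left(N + N\right) = - N 2 N = - 2 N^{2}$)
$343 a{\left(-5 \right)} = 343 \left(- 2 \left(-5\right)^{2}\right) = 343 \left(\left(-2\right) 25\right) = 343 \left(-50\right) = -17150$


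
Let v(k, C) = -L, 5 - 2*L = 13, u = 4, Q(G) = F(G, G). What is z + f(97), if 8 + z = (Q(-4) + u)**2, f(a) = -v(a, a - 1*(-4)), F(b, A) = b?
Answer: -12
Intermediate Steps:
Q(G) = G
L = -4 (L = 5/2 - 1/2*13 = 5/2 - 13/2 = -4)
v(k, C) = 4 (v(k, C) = -1*(-4) = 4)
f(a) = -4 (f(a) = -1*4 = -4)
z = -8 (z = -8 + (-4 + 4)**2 = -8 + 0**2 = -8 + 0 = -8)
z + f(97) = -8 - 4 = -12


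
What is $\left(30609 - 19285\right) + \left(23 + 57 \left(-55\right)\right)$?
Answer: $8212$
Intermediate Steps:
$\left(30609 - 19285\right) + \left(23 + 57 \left(-55\right)\right) = 11324 + \left(23 - 3135\right) = 11324 - 3112 = 8212$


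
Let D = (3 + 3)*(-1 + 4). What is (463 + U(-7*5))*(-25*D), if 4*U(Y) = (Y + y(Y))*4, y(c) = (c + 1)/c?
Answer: -1351260/7 ≈ -1.9304e+5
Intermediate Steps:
y(c) = (1 + c)/c
D = 18 (D = 6*3 = 18)
U(Y) = Y + (1 + Y)/Y (U(Y) = ((Y + (1 + Y)/Y)*4)/4 = (4*Y + 4*(1 + Y)/Y)/4 = Y + (1 + Y)/Y)
(463 + U(-7*5))*(-25*D) = (463 + (1 - 7*5 + 1/(-7*5)))*(-25*18) = (463 + (1 - 35 + 1/(-35)))*(-450) = (463 + (1 - 35 - 1/35))*(-450) = (463 - 1191/35)*(-450) = (15014/35)*(-450) = -1351260/7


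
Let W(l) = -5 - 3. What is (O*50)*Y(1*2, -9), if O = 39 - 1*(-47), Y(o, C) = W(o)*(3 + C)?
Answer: 206400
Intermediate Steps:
W(l) = -8
Y(o, C) = -24 - 8*C (Y(o, C) = -8*(3 + C) = -24 - 8*C)
O = 86 (O = 39 + 47 = 86)
(O*50)*Y(1*2, -9) = (86*50)*(-24 - 8*(-9)) = 4300*(-24 + 72) = 4300*48 = 206400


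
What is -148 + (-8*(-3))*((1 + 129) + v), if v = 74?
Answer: 4748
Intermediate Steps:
-148 + (-8*(-3))*((1 + 129) + v) = -148 + (-8*(-3))*((1 + 129) + 74) = -148 + 24*(130 + 74) = -148 + 24*204 = -148 + 4896 = 4748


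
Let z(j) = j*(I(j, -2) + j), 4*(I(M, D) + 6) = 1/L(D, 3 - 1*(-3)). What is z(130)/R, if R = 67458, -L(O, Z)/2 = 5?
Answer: 21489/89944 ≈ 0.23892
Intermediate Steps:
L(O, Z) = -10 (L(O, Z) = -2*5 = -10)
I(M, D) = -241/40 (I(M, D) = -6 + (¼)/(-10) = -6 + (¼)*(-⅒) = -6 - 1/40 = -241/40)
z(j) = j*(-241/40 + j)
z(130)/R = ((1/40)*130*(-241 + 40*130))/67458 = ((1/40)*130*(-241 + 5200))*(1/67458) = ((1/40)*130*4959)*(1/67458) = (64467/4)*(1/67458) = 21489/89944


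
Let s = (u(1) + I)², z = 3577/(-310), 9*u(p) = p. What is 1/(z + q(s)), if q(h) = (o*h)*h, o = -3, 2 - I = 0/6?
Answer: -677970/48222409 ≈ -0.014059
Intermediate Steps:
I = 2 (I = 2 - 0/6 = 2 - 1*0 = 2 + 0 = 2)
u(p) = p/9
z = -3577/310 (z = 3577*(-1/310) = -3577/310 ≈ -11.539)
s = 361/81 (s = ((⅑)*1 + 2)² = (⅑ + 2)² = (19/9)² = 361/81 ≈ 4.4568)
q(h) = -3*h² (q(h) = (-3*h)*h = -3*h²)
1/(z + q(s)) = 1/(-3577/310 - 3*(361/81)²) = 1/(-3577/310 - 3*130321/6561) = 1/(-3577/310 - 130321/2187) = 1/(-48222409/677970) = -677970/48222409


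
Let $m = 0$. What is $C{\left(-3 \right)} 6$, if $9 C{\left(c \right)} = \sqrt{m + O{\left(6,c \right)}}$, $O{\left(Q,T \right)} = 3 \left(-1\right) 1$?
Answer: $\frac{2 i \sqrt{3}}{3} \approx 1.1547 i$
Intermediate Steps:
$O{\left(Q,T \right)} = -3$ ($O{\left(Q,T \right)} = \left(-3\right) 1 = -3$)
$C{\left(c \right)} = \frac{i \sqrt{3}}{9}$ ($C{\left(c \right)} = \frac{\sqrt{0 - 3}}{9} = \frac{\sqrt{-3}}{9} = \frac{i \sqrt{3}}{9}$)
$C{\left(-3 \right)} 6 = \frac{i \sqrt{3}}{9} \cdot 6 = \frac{2 i \sqrt{3}}{3}$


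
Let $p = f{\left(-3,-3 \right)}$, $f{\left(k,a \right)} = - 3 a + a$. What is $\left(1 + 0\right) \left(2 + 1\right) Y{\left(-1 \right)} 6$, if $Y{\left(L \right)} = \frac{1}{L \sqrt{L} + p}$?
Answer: $\frac{108}{37} + \frac{18 i}{37} \approx 2.9189 + 0.48649 i$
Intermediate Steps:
$f{\left(k,a \right)} = - 2 a$
$p = 6$ ($p = \left(-2\right) \left(-3\right) = 6$)
$Y{\left(L \right)} = \frac{1}{6 + L^{\frac{3}{2}}}$ ($Y{\left(L \right)} = \frac{1}{L \sqrt{L} + 6} = \frac{1}{L^{\frac{3}{2}} + 6} = \frac{1}{6 + L^{\frac{3}{2}}}$)
$\left(1 + 0\right) \left(2 + 1\right) Y{\left(-1 \right)} 6 = \frac{\left(1 + 0\right) \left(2 + 1\right)}{6 + \left(-1\right)^{\frac{3}{2}}} \cdot 6 = \frac{1 \cdot 3}{6 - i} 6 = 3 \frac{6 + i}{37} \cdot 6 = \frac{3 \left(6 + i\right)}{37} \cdot 6 = \frac{18 \left(6 + i\right)}{37}$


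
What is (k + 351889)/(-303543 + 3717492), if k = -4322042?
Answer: -360923/310359 ≈ -1.1629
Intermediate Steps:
(k + 351889)/(-303543 + 3717492) = (-4322042 + 351889)/(-303543 + 3717492) = -3970153/3413949 = -3970153*1/3413949 = -360923/310359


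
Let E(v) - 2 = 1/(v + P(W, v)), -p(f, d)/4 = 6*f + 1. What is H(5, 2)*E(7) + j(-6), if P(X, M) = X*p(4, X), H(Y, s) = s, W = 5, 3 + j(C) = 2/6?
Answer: 1966/1479 ≈ 1.3293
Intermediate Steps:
j(C) = -8/3 (j(C) = -3 + 2/6 = -3 + 2*(1/6) = -3 + 1/3 = -8/3)
p(f, d) = -4 - 24*f (p(f, d) = -4*(6*f + 1) = -4*(1 + 6*f) = -4 - 24*f)
P(X, M) = -100*X (P(X, M) = X*(-4 - 24*4) = X*(-4 - 96) = X*(-100) = -100*X)
E(v) = 2 + 1/(-500 + v) (E(v) = 2 + 1/(v - 100*5) = 2 + 1/(v - 500) = 2 + 1/(-500 + v))
H(5, 2)*E(7) + j(-6) = 2*((-999 + 2*7)/(-500 + 7)) - 8/3 = 2*((-999 + 14)/(-493)) - 8/3 = 2*(-1/493*(-985)) - 8/3 = 2*(985/493) - 8/3 = 1970/493 - 8/3 = 1966/1479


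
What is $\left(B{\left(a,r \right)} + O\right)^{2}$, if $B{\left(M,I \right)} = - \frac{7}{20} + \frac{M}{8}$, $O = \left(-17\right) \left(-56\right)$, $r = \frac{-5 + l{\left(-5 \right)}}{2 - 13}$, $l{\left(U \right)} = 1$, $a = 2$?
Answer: $\frac{90611361}{100} \approx 9.0611 \cdot 10^{5}$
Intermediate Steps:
$r = \frac{4}{11}$ ($r = \frac{-5 + 1}{2 - 13} = - \frac{4}{-11} = \left(-4\right) \left(- \frac{1}{11}\right) = \frac{4}{11} \approx 0.36364$)
$O = 952$
$B{\left(M,I \right)} = - \frac{7}{20} + \frac{M}{8}$ ($B{\left(M,I \right)} = \left(-7\right) \frac{1}{20} + M \frac{1}{8} = - \frac{7}{20} + \frac{M}{8}$)
$\left(B{\left(a,r \right)} + O\right)^{2} = \left(\left(- \frac{7}{20} + \frac{1}{8} \cdot 2\right) + 952\right)^{2} = \left(\left(- \frac{7}{20} + \frac{1}{4}\right) + 952\right)^{2} = \left(- \frac{1}{10} + 952\right)^{2} = \left(\frac{9519}{10}\right)^{2} = \frac{90611361}{100}$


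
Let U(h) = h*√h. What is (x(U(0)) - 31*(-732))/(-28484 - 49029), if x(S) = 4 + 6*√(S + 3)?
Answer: -22696/77513 - 6*√3/77513 ≈ -0.29294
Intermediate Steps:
U(h) = h^(3/2)
x(S) = 4 + 6*√(3 + S)
(x(U(0)) - 31*(-732))/(-28484 - 49029) = ((4 + 6*√(3 + 0^(3/2))) - 31*(-732))/(-28484 - 49029) = ((4 + 6*√(3 + 0)) + 22692)/(-77513) = ((4 + 6*√3) + 22692)*(-1/77513) = (22696 + 6*√3)*(-1/77513) = -22696/77513 - 6*√3/77513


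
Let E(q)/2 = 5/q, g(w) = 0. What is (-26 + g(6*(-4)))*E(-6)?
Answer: 130/3 ≈ 43.333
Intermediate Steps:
E(q) = 10/q (E(q) = 2*(5/q) = 10/q)
(-26 + g(6*(-4)))*E(-6) = (-26 + 0)*(10/(-6)) = -260*(-1)/6 = -26*(-5/3) = 130/3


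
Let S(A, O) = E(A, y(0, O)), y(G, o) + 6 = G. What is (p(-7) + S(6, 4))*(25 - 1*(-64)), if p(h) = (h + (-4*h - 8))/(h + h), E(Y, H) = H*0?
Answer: -1157/14 ≈ -82.643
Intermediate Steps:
y(G, o) = -6 + G
E(Y, H) = 0
S(A, O) = 0
p(h) = (-8 - 3*h)/(2*h) (p(h) = (h + (-8 - 4*h))/((2*h)) = (-8 - 3*h)*(1/(2*h)) = (-8 - 3*h)/(2*h))
(p(-7) + S(6, 4))*(25 - 1*(-64)) = ((-3/2 - 4/(-7)) + 0)*(25 - 1*(-64)) = ((-3/2 - 4*(-⅐)) + 0)*(25 + 64) = ((-3/2 + 4/7) + 0)*89 = (-13/14 + 0)*89 = -13/14*89 = -1157/14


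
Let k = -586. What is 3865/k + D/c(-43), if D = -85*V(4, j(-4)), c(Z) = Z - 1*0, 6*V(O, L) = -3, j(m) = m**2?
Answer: -95550/12599 ≈ -7.5839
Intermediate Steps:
V(O, L) = -1/2 (V(O, L) = (1/6)*(-3) = -1/2)
c(Z) = Z (c(Z) = Z + 0 = Z)
D = 85/2 (D = -85*(-1/2) = 85/2 ≈ 42.500)
3865/k + D/c(-43) = 3865/(-586) + (85/2)/(-43) = 3865*(-1/586) + (85/2)*(-1/43) = -3865/586 - 85/86 = -95550/12599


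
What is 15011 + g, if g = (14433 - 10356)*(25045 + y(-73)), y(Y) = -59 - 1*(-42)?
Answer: 102054167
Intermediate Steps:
y(Y) = -17 (y(Y) = -59 + 42 = -17)
g = 102039156 (g = (14433 - 10356)*(25045 - 17) = 4077*25028 = 102039156)
15011 + g = 15011 + 102039156 = 102054167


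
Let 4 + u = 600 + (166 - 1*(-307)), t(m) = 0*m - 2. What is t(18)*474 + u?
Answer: 121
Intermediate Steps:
t(m) = -2 (t(m) = 0 - 2 = -2)
u = 1069 (u = -4 + (600 + (166 - 1*(-307))) = -4 + (600 + (166 + 307)) = -4 + (600 + 473) = -4 + 1073 = 1069)
t(18)*474 + u = -2*474 + 1069 = -948 + 1069 = 121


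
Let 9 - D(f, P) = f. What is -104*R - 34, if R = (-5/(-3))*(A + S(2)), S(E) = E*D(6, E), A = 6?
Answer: -2114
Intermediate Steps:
D(f, P) = 9 - f
S(E) = 3*E (S(E) = E*(9 - 1*6) = E*(9 - 6) = E*3 = 3*E)
R = 20 (R = (-5/(-3))*(6 + 3*2) = (-5*(-⅓))*(6 + 6) = (5/3)*12 = 20)
-104*R - 34 = -104*20 - 34 = -2080 - 34 = -2114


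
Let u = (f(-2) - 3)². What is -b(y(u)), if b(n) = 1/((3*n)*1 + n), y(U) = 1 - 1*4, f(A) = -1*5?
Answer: 1/12 ≈ 0.083333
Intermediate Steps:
f(A) = -5
u = 64 (u = (-5 - 3)² = (-8)² = 64)
y(U) = -3 (y(U) = 1 - 4 = -3)
b(n) = 1/(4*n) (b(n) = 1/(3*n + n) = 1/(4*n))
-b(y(u)) = -1/(4*(-3)) = -(-1)/(4*3) = -1*(-1/12) = 1/12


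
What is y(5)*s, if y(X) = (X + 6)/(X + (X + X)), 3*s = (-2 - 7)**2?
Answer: 99/5 ≈ 19.800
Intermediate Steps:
s = 27 (s = (-2 - 7)**2/3 = (1/3)*(-9)**2 = (1/3)*81 = 27)
y(X) = (6 + X)/(3*X) (y(X) = (6 + X)/(X + 2*X) = (6 + X)/((3*X)) = (6 + X)*(1/(3*X)) = (6 + X)/(3*X))
y(5)*s = ((1/3)*(6 + 5)/5)*27 = ((1/3)*(1/5)*11)*27 = (11/15)*27 = 99/5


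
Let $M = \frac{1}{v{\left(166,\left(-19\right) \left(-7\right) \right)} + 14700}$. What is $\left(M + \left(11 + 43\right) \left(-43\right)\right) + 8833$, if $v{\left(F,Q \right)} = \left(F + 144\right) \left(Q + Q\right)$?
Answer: $\frac{632608761}{97160} \approx 6511.0$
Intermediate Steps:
$v{\left(F,Q \right)} = 2 Q \left(144 + F\right)$ ($v{\left(F,Q \right)} = \left(144 + F\right) 2 Q = 2 Q \left(144 + F\right)$)
$M = \frac{1}{97160}$ ($M = \frac{1}{2 \left(\left(-19\right) \left(-7\right)\right) \left(144 + 166\right) + 14700} = \frac{1}{2 \cdot 133 \cdot 310 + 14700} = \frac{1}{82460 + 14700} = \frac{1}{97160} \approx 1.0292 \cdot 10^{-5}$)
$\left(M + \left(11 + 43\right) \left(-43\right)\right) + 8833 = \left(\frac{1}{97160} + \left(11 + 43\right) \left(-43\right)\right) + 8833 = \left(\frac{1}{97160} + 54 \left(-43\right)\right) + 8833 = \left(\frac{1}{97160} - 2322\right) + 8833 = - \frac{225605519}{97160} + 8833 = \frac{632608761}{97160}$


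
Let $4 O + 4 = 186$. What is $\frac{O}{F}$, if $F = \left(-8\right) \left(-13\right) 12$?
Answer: $\frac{7}{192} \approx 0.036458$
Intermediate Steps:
$F = 1248$ ($F = 104 \cdot 12 = 1248$)
$O = \frac{91}{2}$ ($O = -1 + \frac{1}{4} \cdot 186 = -1 + \frac{93}{2} = \frac{91}{2} \approx 45.5$)
$\frac{O}{F} = \frac{91}{2 \cdot 1248} = \frac{91}{2} \cdot \frac{1}{1248} = \frac{7}{192}$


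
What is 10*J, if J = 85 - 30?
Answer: 550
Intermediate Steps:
J = 55
10*J = 10*55 = 550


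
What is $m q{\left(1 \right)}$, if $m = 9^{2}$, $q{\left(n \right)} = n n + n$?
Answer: $162$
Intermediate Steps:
$q{\left(n \right)} = n + n^{2}$ ($q{\left(n \right)} = n^{2} + n = n + n^{2}$)
$m = 81$
$m q{\left(1 \right)} = 81 \cdot 1 \left(1 + 1\right) = 81 \cdot 1 \cdot 2 = 81 \cdot 2 = 162$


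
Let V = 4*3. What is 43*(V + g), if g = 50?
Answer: 2666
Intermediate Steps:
V = 12
43*(V + g) = 43*(12 + 50) = 43*62 = 2666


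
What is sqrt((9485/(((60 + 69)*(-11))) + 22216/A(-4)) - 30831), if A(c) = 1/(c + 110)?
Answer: 25*sqrt(7487413098)/1419 ≈ 1524.5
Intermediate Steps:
A(c) = 1/(110 + c)
sqrt((9485/(((60 + 69)*(-11))) + 22216/A(-4)) - 30831) = sqrt((9485/(((60 + 69)*(-11))) + 22216/(1/(110 - 4))) - 30831) = sqrt((9485/((129*(-11))) + 22216/(1/106)) - 30831) = sqrt((9485/(-1419) + 22216/(1/106)) - 30831) = sqrt((9485*(-1/1419) + 22216*106) - 30831) = sqrt((-9485/1419 + 2354896) - 30831) = sqrt(3341587939/1419 - 30831) = sqrt(3297838750/1419) = 25*sqrt(7487413098)/1419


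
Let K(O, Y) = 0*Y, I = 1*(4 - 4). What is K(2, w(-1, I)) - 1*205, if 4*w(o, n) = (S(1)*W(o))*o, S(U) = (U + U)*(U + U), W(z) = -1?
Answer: -205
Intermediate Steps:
S(U) = 4*U**2 (S(U) = (2*U)*(2*U) = 4*U**2)
I = 0 (I = 1*0 = 0)
w(o, n) = -o (w(o, n) = (((4*1**2)*(-1))*o)/4 = (((4*1)*(-1))*o)/4 = ((4*(-1))*o)/4 = (-4*o)/4 = -o)
K(O, Y) = 0
K(2, w(-1, I)) - 1*205 = 0 - 1*205 = 0 - 205 = -205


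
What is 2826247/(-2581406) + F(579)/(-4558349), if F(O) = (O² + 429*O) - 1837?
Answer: -14384869289973/11766949458694 ≈ -1.2225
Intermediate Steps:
F(O) = -1837 + O² + 429*O
2826247/(-2581406) + F(579)/(-4558349) = 2826247/(-2581406) + (-1837 + 579² + 429*579)/(-4558349) = 2826247*(-1/2581406) + (-1837 + 335241 + 248391)*(-1/4558349) = -2826247/2581406 + 581795*(-1/4558349) = -2826247/2581406 - 581795/4558349 = -14384869289973/11766949458694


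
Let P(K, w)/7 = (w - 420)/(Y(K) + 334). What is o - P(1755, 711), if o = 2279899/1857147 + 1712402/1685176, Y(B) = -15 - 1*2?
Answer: -2074496704280729/496044699130212 ≈ -4.1821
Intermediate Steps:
Y(B) = -17 (Y(B) = -15 - 2 = -17)
P(K, w) = -2940/317 + 7*w/317 (P(K, w) = 7*((w - 420)/(-17 + 334)) = 7*((-420 + w)/317) = 7*((-420 + w)*(1/317)) = 7*(-420/317 + w/317) = -2940/317 + 7*w/317)
o = 3511106657159/1564809776436 (o = 2279899*(1/1857147) + 1712402*(1/1685176) = 2279899/1857147 + 856201/842588 = 3511106657159/1564809776436 ≈ 2.2438)
o - P(1755, 711) = 3511106657159/1564809776436 - (-2940/317 + (7/317)*711) = 3511106657159/1564809776436 - (-2940/317 + 4977/317) = 3511106657159/1564809776436 - 1*2037/317 = 3511106657159/1564809776436 - 2037/317 = -2074496704280729/496044699130212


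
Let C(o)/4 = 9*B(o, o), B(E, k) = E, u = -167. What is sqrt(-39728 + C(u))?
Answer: 2*I*sqrt(11435) ≈ 213.87*I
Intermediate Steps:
C(o) = 36*o (C(o) = 4*(9*o) = 36*o)
sqrt(-39728 + C(u)) = sqrt(-39728 + 36*(-167)) = sqrt(-39728 - 6012) = sqrt(-45740) = 2*I*sqrt(11435)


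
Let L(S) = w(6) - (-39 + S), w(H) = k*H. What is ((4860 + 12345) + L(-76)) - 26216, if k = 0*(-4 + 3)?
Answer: -8896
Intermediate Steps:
k = 0 (k = 0*(-1) = 0)
w(H) = 0 (w(H) = 0*H = 0)
L(S) = 39 - S (L(S) = 0 - (-39 + S) = 0 + (39 - S) = 39 - S)
((4860 + 12345) + L(-76)) - 26216 = ((4860 + 12345) + (39 - 1*(-76))) - 26216 = (17205 + (39 + 76)) - 26216 = (17205 + 115) - 26216 = 17320 - 26216 = -8896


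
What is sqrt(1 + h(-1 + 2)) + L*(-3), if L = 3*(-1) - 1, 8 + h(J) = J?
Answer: 12 + I*sqrt(6) ≈ 12.0 + 2.4495*I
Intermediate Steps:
h(J) = -8 + J
L = -4 (L = -3 - 1 = -4)
sqrt(1 + h(-1 + 2)) + L*(-3) = sqrt(1 + (-8 + (-1 + 2))) - 4*(-3) = sqrt(1 + (-8 + 1)) + 12 = sqrt(1 - 7) + 12 = sqrt(-6) + 12 = I*sqrt(6) + 12 = 12 + I*sqrt(6)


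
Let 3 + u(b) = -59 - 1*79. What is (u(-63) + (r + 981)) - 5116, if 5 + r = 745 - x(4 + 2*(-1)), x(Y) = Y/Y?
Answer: -3537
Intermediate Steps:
x(Y) = 1
r = 739 (r = -5 + (745 - 1*1) = -5 + (745 - 1) = -5 + 744 = 739)
u(b) = -141 (u(b) = -3 + (-59 - 1*79) = -3 + (-59 - 79) = -3 - 138 = -141)
(u(-63) + (r + 981)) - 5116 = (-141 + (739 + 981)) - 5116 = (-141 + 1720) - 5116 = 1579 - 5116 = -3537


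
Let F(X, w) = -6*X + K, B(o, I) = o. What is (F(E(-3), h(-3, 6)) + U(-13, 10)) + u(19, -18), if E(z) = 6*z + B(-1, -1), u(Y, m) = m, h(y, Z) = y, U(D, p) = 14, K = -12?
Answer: 98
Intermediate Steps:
E(z) = -1 + 6*z (E(z) = 6*z - 1 = -1 + 6*z)
F(X, w) = -12 - 6*X (F(X, w) = -6*X - 12 = -12 - 6*X)
(F(E(-3), h(-3, 6)) + U(-13, 10)) + u(19, -18) = ((-12 - 6*(-1 + 6*(-3))) + 14) - 18 = ((-12 - 6*(-1 - 18)) + 14) - 18 = ((-12 - 6*(-19)) + 14) - 18 = ((-12 + 114) + 14) - 18 = (102 + 14) - 18 = 116 - 18 = 98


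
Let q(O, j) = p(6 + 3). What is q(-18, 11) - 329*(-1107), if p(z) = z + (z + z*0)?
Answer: 364221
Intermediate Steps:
p(z) = 2*z (p(z) = z + (z + 0) = z + z = 2*z)
q(O, j) = 18 (q(O, j) = 2*(6 + 3) = 2*9 = 18)
q(-18, 11) - 329*(-1107) = 18 - 329*(-1107) = 18 + 364203 = 364221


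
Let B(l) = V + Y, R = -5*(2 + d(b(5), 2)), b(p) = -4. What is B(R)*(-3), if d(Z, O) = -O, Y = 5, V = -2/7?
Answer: -99/7 ≈ -14.143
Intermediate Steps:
V = -2/7 (V = -2*⅐ = -2/7 ≈ -0.28571)
R = 0 (R = -5*(2 - 1*2) = -5*(2 - 2) = -5*0 = 0)
B(l) = 33/7 (B(l) = -2/7 + 5 = 33/7)
B(R)*(-3) = (33/7)*(-3) = -99/7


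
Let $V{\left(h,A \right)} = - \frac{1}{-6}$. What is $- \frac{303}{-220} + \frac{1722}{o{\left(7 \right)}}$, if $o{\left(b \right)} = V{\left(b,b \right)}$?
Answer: $\frac{2273343}{220} \approx 10333.0$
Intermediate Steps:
$V{\left(h,A \right)} = \frac{1}{6}$ ($V{\left(h,A \right)} = \left(-1\right) \left(- \frac{1}{6}\right) = \frac{1}{6}$)
$o{\left(b \right)} = \frac{1}{6}$
$- \frac{303}{-220} + \frac{1722}{o{\left(7 \right)}} = - \frac{303}{-220} + 1722 \frac{1}{\frac{1}{6}} = \left(-303\right) \left(- \frac{1}{220}\right) + 1722 \cdot 6 = \frac{303}{220} + 10332 = \frac{2273343}{220}$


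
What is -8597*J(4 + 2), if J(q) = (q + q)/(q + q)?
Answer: -8597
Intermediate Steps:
J(q) = 1 (J(q) = (2*q)/((2*q)) = (2*q)*(1/(2*q)) = 1)
-8597*J(4 + 2) = -8597*1 = -8597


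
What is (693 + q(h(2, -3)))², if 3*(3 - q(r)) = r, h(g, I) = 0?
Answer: 484416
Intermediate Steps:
q(r) = 3 - r/3
(693 + q(h(2, -3)))² = (693 + (3 - ⅓*0))² = (693 + (3 + 0))² = (693 + 3)² = 696² = 484416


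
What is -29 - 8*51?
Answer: -437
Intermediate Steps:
-29 - 8*51 = -29 - 408 = -437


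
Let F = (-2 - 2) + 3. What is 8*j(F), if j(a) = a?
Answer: -8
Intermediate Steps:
F = -1 (F = -4 + 3 = -1)
8*j(F) = 8*(-1) = -8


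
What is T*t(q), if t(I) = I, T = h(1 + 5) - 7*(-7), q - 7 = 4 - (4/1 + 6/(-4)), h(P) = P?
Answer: 935/2 ≈ 467.50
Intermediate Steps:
q = 17/2 (q = 7 + (4 - (4/1 + 6/(-4))) = 7 + (4 - (4*1 + 6*(-¼))) = 7 + (4 - (4 - 3/2)) = 7 + (4 - 1*5/2) = 7 + (4 - 5/2) = 7 + 3/2 = 17/2 ≈ 8.5000)
T = 55 (T = (1 + 5) - 7*(-7) = 6 + 49 = 55)
T*t(q) = 55*(17/2) = 935/2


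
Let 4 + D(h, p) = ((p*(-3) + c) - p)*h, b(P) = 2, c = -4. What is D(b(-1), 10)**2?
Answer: 8464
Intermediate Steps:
D(h, p) = -4 + h*(-4 - 4*p) (D(h, p) = -4 + ((p*(-3) - 4) - p)*h = -4 + ((-3*p - 4) - p)*h = -4 + ((-4 - 3*p) - p)*h = -4 + (-4 - 4*p)*h = -4 + h*(-4 - 4*p))
D(b(-1), 10)**2 = (-4 - 4*2 - 4*2*10)**2 = (-4 - 8 - 80)**2 = (-92)**2 = 8464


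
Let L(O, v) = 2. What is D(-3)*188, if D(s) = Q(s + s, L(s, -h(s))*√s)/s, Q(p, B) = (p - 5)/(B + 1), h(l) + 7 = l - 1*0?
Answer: 2068/39 - 4136*I*√3/39 ≈ 53.026 - 183.69*I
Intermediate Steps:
h(l) = -7 + l (h(l) = -7 + (l - 1*0) = -7 + (l + 0) = -7 + l)
Q(p, B) = (-5 + p)/(1 + B)
D(s) = (-5 + 2*s)/(s*(1 + 2*√s)) (D(s) = ((-5 + (s + s))/(1 + 2*√s))/s = ((-5 + 2*s)/(1 + 2*√s))/s = (-5 + 2*s)/(s*(1 + 2*√s)))
D(-3)*188 = ((-5 + 2*(-3))/(-3 + 2*(-3)^(3/2)))*188 = ((-5 - 6)/(-3 + 2*(-3*I*√3)))*188 = (-11/(-3 - 6*I*√3))*188 = -11/(-3 - 6*I*√3)*188 = -2068/(-3 - 6*I*√3)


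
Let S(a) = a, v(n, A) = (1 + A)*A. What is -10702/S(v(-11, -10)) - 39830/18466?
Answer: -7185994/59355 ≈ -121.07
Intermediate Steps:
v(n, A) = A*(1 + A)
-10702/S(v(-11, -10)) - 39830/18466 = -10702*(-1/(10*(1 - 10))) - 39830/18466 = -10702/((-10*(-9))) - 39830*1/18466 = -10702/90 - 2845/1319 = -10702*1/90 - 2845/1319 = -5351/45 - 2845/1319 = -7185994/59355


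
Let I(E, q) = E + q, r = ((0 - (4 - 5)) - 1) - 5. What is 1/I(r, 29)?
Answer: 1/24 ≈ 0.041667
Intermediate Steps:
r = -5 (r = ((0 - 1*(-1)) - 1) - 5 = ((0 + 1) - 1) - 5 = (1 - 1) - 5 = 0 - 5 = -5)
1/I(r, 29) = 1/(-5 + 29) = 1/24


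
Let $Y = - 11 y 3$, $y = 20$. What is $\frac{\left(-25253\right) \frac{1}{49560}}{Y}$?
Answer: $\frac{25253}{32709600} \approx 0.00077204$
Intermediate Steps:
$Y = -660$ ($Y = \left(-11\right) 20 \cdot 3 = \left(-220\right) 3 = -660$)
$\frac{\left(-25253\right) \frac{1}{49560}}{Y} = \frac{\left(-25253\right) \frac{1}{49560}}{-660} = \left(-25253\right) \frac{1}{49560} \left(- \frac{1}{660}\right) = \left(- \frac{25253}{49560}\right) \left(- \frac{1}{660}\right) = \frac{25253}{32709600}$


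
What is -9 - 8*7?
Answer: -65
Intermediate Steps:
-9 - 8*7 = -9 - 56 = -65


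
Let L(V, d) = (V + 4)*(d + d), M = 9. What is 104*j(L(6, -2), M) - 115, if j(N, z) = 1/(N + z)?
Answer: -3669/31 ≈ -118.35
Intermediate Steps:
L(V, d) = 2*d*(4 + V) (L(V, d) = (4 + V)*(2*d) = 2*d*(4 + V))
104*j(L(6, -2), M) - 115 = 104/(2*(-2)*(4 + 6) + 9) - 115 = 104/(2*(-2)*10 + 9) - 115 = 104/(-40 + 9) - 115 = 104/(-31) - 115 = 104*(-1/31) - 115 = -104/31 - 115 = -3669/31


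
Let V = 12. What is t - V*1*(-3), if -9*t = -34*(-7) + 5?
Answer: 9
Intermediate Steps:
t = -27 (t = -(-34*(-7) + 5)/9 = -(238 + 5)/9 = -⅑*243 = -27)
t - V*1*(-3) = -27 - 12*1*(-3) = -27 - 12*(-3) = -27 - 1*(-36) = -27 + 36 = 9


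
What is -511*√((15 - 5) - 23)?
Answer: -511*I*√13 ≈ -1842.4*I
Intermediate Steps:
-511*√((15 - 5) - 23) = -511*√(10 - 23) = -511*I*√13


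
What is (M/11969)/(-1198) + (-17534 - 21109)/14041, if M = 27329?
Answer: -554480370755/201331961342 ≈ -2.7541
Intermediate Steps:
(M/11969)/(-1198) + (-17534 - 21109)/14041 = (27329/11969)/(-1198) + (-17534 - 21109)/14041 = (27329*(1/11969))*(-1/1198) - 38643*1/14041 = (27329/11969)*(-1/1198) - 38643/14041 = -27329/14338862 - 38643/14041 = -554480370755/201331961342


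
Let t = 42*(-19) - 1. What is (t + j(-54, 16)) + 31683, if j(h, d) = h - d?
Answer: 30814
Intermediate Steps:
t = -799 (t = -798 - 1 = -799)
(t + j(-54, 16)) + 31683 = (-799 + (-54 - 1*16)) + 31683 = (-799 + (-54 - 16)) + 31683 = (-799 - 70) + 31683 = -869 + 31683 = 30814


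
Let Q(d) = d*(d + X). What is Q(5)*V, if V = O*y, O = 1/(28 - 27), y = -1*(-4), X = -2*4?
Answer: -60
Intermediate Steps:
X = -8
Q(d) = d*(-8 + d) (Q(d) = d*(d - 8) = d*(-8 + d))
y = 4
O = 1 (O = 1/1 = 1)
V = 4 (V = 1*4 = 4)
Q(5)*V = (5*(-8 + 5))*4 = (5*(-3))*4 = -15*4 = -60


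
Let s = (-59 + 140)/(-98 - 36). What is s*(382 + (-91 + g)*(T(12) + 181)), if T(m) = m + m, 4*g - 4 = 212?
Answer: 583443/134 ≈ 4354.1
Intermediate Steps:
g = 54 (g = 1 + (¼)*212 = 1 + 53 = 54)
T(m) = 2*m
s = -81/134 (s = 81/(-134) = 81*(-1/134) = -81/134 ≈ -0.60448)
s*(382 + (-91 + g)*(T(12) + 181)) = -81*(382 + (-91 + 54)*(2*12 + 181))/134 = -81*(382 - 37*(24 + 181))/134 = -81*(382 - 37*205)/134 = -81*(382 - 7585)/134 = -81/134*(-7203) = 583443/134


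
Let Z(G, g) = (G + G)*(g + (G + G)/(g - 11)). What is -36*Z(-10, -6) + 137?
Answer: -56711/17 ≈ -3335.9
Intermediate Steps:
Z(G, g) = 2*G*(g + 2*G/(-11 + g)) (Z(G, g) = (2*G)*(g + (2*G)/(-11 + g)) = (2*G)*(g + 2*G/(-11 + g)) = 2*G*(g + 2*G/(-11 + g)))
-36*Z(-10, -6) + 137 = -72*(-10)*((-6)**2 - 11*(-6) + 2*(-10))/(-11 - 6) + 137 = -72*(-10)*(36 + 66 - 20)/(-17) + 137 = -72*(-10)*(-1)*82/17 + 137 = -36*1640/17 + 137 = -59040/17 + 137 = -56711/17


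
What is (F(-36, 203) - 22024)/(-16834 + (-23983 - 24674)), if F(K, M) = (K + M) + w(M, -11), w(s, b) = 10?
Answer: 21847/65491 ≈ 0.33359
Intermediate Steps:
F(K, M) = 10 + K + M (F(K, M) = (K + M) + 10 = 10 + K + M)
(F(-36, 203) - 22024)/(-16834 + (-23983 - 24674)) = ((10 - 36 + 203) - 22024)/(-16834 + (-23983 - 24674)) = (177 - 22024)/(-16834 - 48657) = -21847/(-65491) = -21847*(-1/65491) = 21847/65491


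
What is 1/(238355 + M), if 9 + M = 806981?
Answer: 1/1045327 ≈ 9.5664e-7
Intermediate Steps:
M = 806972 (M = -9 + 806981 = 806972)
1/(238355 + M) = 1/(238355 + 806972) = 1/1045327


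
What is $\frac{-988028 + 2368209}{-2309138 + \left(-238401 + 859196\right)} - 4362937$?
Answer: $- \frac{7366135523572}{1688343} \approx -4.3629 \cdot 10^{6}$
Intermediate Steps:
$\frac{-988028 + 2368209}{-2309138 + \left(-238401 + 859196\right)} - 4362937 = \frac{1380181}{-2309138 + 620795} - 4362937 = \frac{1380181}{-1688343} - 4362937 = 1380181 \left(- \frac{1}{1688343}\right) - 4362937 = - \frac{1380181}{1688343} - 4362937 = - \frac{7366135523572}{1688343}$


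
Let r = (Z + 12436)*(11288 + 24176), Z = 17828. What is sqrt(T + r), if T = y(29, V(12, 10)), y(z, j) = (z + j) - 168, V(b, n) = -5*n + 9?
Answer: 2*sqrt(268320579) ≈ 32761.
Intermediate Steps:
r = 1073282496 (r = (17828 + 12436)*(11288 + 24176) = 30264*35464 = 1073282496)
V(b, n) = 9 - 5*n
y(z, j) = -168 + j + z (y(z, j) = (j + z) - 168 = -168 + j + z)
T = -180 (T = -168 + (9 - 5*10) + 29 = -168 + (9 - 50) + 29 = -168 - 41 + 29 = -180)
sqrt(T + r) = sqrt(-180 + 1073282496) = sqrt(1073282316) = 2*sqrt(268320579)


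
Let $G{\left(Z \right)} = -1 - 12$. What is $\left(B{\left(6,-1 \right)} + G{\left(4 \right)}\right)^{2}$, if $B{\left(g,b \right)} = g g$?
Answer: $529$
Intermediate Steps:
$B{\left(g,b \right)} = g^{2}$
$G{\left(Z \right)} = -13$ ($G{\left(Z \right)} = -1 - 12 = -13$)
$\left(B{\left(6,-1 \right)} + G{\left(4 \right)}\right)^{2} = \left(6^{2} - 13\right)^{2} = \left(36 - 13\right)^{2} = 23^{2} = 529$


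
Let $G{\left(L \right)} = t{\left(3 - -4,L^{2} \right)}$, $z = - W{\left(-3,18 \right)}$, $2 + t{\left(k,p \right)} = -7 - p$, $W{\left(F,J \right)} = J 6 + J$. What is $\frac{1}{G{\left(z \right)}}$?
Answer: $- \frac{1}{15885} \approx -6.2953 \cdot 10^{-5}$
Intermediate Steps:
$W{\left(F,J \right)} = 7 J$ ($W{\left(F,J \right)} = 6 J + J = 7 J$)
$t{\left(k,p \right)} = -9 - p$ ($t{\left(k,p \right)} = -2 - \left(7 + p\right) = -9 - p$)
$z = -126$ ($z = - 7 \cdot 18 = \left(-1\right) 126 = -126$)
$G{\left(L \right)} = -9 - L^{2}$
$\frac{1}{G{\left(z \right)}} = \frac{1}{-9 - \left(-126\right)^{2}} = \frac{1}{-9 - 15876} = \frac{1}{-15885} = - \frac{1}{15885}$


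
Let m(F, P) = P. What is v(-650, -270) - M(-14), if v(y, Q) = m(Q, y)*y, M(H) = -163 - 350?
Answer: 423013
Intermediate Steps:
M(H) = -513
v(y, Q) = y² (v(y, Q) = y*y = y²)
v(-650, -270) - M(-14) = (-650)² - 1*(-513) = 422500 + 513 = 423013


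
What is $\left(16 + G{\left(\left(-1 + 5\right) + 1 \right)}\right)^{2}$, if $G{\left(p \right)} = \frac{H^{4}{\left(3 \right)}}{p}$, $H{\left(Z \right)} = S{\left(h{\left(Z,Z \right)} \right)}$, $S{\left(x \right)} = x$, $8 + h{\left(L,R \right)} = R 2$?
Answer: $\frac{9216}{25} \approx 368.64$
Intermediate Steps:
$h{\left(L,R \right)} = -8 + 2 R$ ($h{\left(L,R \right)} = -8 + R 2 = -8 + 2 R$)
$H{\left(Z \right)} = -8 + 2 Z$
$G{\left(p \right)} = \frac{16}{p}$ ($G{\left(p \right)} = \frac{\left(-8 + 2 \cdot 3\right)^{4}}{p} = \frac{\left(-8 + 6\right)^{4}}{p} = \frac{\left(-2\right)^{4}}{p} = \frac{16}{p}$)
$\left(16 + G{\left(\left(-1 + 5\right) + 1 \right)}\right)^{2} = \left(16 + \frac{16}{\left(-1 + 5\right) + 1}\right)^{2} = \left(16 + \frac{16}{4 + 1}\right)^{2} = \left(16 + \frac{16}{5}\right)^{2} = \left(\frac{96}{5}\right)^{2} = \frac{9216}{25}$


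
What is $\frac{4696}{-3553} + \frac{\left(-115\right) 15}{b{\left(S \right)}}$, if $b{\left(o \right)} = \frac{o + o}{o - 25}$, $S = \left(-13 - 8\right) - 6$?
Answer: $- \frac{53159614}{31977} \approx -1662.4$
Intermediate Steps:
$S = -27$ ($S = -21 - 6 = -27$)
$b{\left(o \right)} = \frac{2 o}{-25 + o}$
$\frac{4696}{-3553} + \frac{\left(-115\right) 15}{b{\left(S \right)}} = \frac{4696}{-3553} + \frac{\left(-115\right) 15}{2 \left(-27\right) \frac{1}{-25 - 27}} = 4696 \left(- \frac{1}{3553}\right) - \frac{1725}{2 \left(-27\right) \frac{1}{-52}} = - \frac{4696}{3553} - \frac{1725}{2 \left(-27\right) \left(- \frac{1}{52}\right)} = - \frac{4696}{3553} - \frac{1725}{\frac{27}{26}} = - \frac{4696}{3553} - \frac{14950}{9} = - \frac{53159614}{31977}$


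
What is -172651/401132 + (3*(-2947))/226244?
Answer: -15348581/32692258 ≈ -0.46949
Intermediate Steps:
-172651/401132 + (3*(-2947))/226244 = -172651*1/401132 - 8841*1/226244 = -172651/401132 - 8841/226244 = -15348581/32692258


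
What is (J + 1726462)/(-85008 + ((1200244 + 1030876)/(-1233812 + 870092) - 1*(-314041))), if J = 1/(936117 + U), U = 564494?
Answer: 3365381480899617/446440624175543 ≈ 7.5383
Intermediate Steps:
J = 1/1500611 (J = 1/(936117 + 564494) = 1/1500611 ≈ 6.6639e-7)
(J + 1726462)/(-85008 + ((1200244 + 1030876)/(-1233812 + 870092) - 1*(-314041))) = (1/1500611 + 1726462)/(-85008 + ((1200244 + 1030876)/(-1233812 + 870092) - 1*(-314041))) = 2590747868283/(1500611*(-85008 + (2231120/(-363720) + 314041))) = 2590747868283/(1500611*(-85008 + (2231120*(-1/363720) + 314041))) = 2590747868283/(1500611*(-85008 + (-55778/9093 + 314041))) = 2590747868283/(1500611*(-85008 + 2855519035/9093)) = 2590747868283/(1500611*(2082541291/9093)) = (2590747868283/1500611)*(9093/2082541291) = 3365381480899617/446440624175543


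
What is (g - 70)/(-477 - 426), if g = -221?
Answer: 97/301 ≈ 0.32226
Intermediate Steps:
(g - 70)/(-477 - 426) = (-221 - 70)/(-477 - 426) = -291/(-903) = -291*(-1/903) = 97/301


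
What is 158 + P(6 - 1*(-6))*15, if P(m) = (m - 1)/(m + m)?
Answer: 1319/8 ≈ 164.88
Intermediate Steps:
P(m) = (-1 + m)/(2*m) (P(m) = (-1 + m)/((2*m)) = (-1 + m)*(1/(2*m)) = (-1 + m)/(2*m))
158 + P(6 - 1*(-6))*15 = 158 + ((-1 + (6 - 1*(-6)))/(2*(6 - 1*(-6))))*15 = 158 + ((-1 + (6 + 6))/(2*(6 + 6)))*15 = 158 + ((½)*(-1 + 12)/12)*15 = 158 + ((½)*(1/12)*11)*15 = 158 + (11/24)*15 = 158 + 55/8 = 1319/8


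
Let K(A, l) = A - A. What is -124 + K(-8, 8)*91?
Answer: -124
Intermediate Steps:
K(A, l) = 0
-124 + K(-8, 8)*91 = -124 + 0*91 = -124 + 0 = -124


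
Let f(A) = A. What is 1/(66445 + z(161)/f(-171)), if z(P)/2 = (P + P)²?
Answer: 171/11154727 ≈ 1.5330e-5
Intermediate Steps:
z(P) = 8*P² (z(P) = 2*(P + P)² = 2*(2*P)² = 2*(4*P²) = 8*P²)
1/(66445 + z(161)/f(-171)) = 1/(66445 + (8*161²)/(-171)) = 1/(66445 + (8*25921)*(-1/171)) = 1/(66445 + 207368*(-1/171)) = 1/(66445 - 207368/171) = 1/(11154727/171) = 171/11154727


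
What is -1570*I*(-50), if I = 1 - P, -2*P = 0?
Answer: 78500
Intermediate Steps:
P = 0 (P = -½*0 = 0)
I = 1 (I = 1 - 1*0 = 1 + 0 = 1)
-1570*I*(-50) = -1570*(-50) = 78500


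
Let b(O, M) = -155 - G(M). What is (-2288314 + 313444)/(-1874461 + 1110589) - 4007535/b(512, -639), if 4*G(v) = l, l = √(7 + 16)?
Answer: 180777229949895/6990829232 - 2290020*√23/54911 ≈ 25659.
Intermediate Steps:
l = √23 ≈ 4.7958
G(v) = √23/4
b(O, M) = -155 - √23/4
(-2288314 + 313444)/(-1874461 + 1110589) - 4007535/b(512, -639) = (-2288314 + 313444)/(-1874461 + 1110589) - 4007535/(-155 - √23/4) = -1974870/(-763872) - 4007535/(-155 - √23/4) = -1974870*(-1/763872) - 4007535/(-155 - √23/4) = 329145/127312 - 4007535/(-155 - √23/4)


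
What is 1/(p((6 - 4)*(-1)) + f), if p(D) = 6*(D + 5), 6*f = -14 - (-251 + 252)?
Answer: 2/31 ≈ 0.064516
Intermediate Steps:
f = -5/2 (f = (-14 - (-251 + 252))/6 = (-14 - 1*1)/6 = (-14 - 1)/6 = (⅙)*(-15) = -5/2 ≈ -2.5000)
p(D) = 30 + 6*D (p(D) = 6*(5 + D) = 30 + 6*D)
1/(p((6 - 4)*(-1)) + f) = 1/((30 + 6*((6 - 4)*(-1))) - 5/2) = 1/((30 + 6*(2*(-1))) - 5/2) = 1/((30 + 6*(-2)) - 5/2) = 1/((30 - 12) - 5/2) = 1/(18 - 5/2) = 1/(31/2) = 2/31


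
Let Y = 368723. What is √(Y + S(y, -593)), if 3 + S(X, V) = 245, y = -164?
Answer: √368965 ≈ 607.42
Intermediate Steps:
S(X, V) = 242 (S(X, V) = -3 + 245 = 242)
√(Y + S(y, -593)) = √(368723 + 242) = √368965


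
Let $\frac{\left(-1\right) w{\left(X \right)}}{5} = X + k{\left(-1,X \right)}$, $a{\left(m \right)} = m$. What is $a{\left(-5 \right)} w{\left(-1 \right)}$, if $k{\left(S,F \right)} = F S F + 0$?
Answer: $-50$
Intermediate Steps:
$k{\left(S,F \right)} = S F^{2}$ ($k{\left(S,F \right)} = S F^{2} + 0 = S F^{2}$)
$w{\left(X \right)} = - 5 X + 5 X^{2}$ ($w{\left(X \right)} = - 5 \left(X - X^{2}\right) = - 5 X + 5 X^{2}$)
$a{\left(-5 \right)} w{\left(-1 \right)} = - 5 \cdot 5 \left(-1\right) \left(-1 - 1\right) = - 5 \cdot 5 \left(-1\right) \left(-2\right) = \left(-5\right) 10 = -50$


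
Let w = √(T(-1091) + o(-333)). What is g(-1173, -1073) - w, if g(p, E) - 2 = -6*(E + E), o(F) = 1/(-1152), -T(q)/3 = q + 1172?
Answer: 12878 - 7*I*√11426/48 ≈ 12878.0 - 15.588*I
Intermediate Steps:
T(q) = -3516 - 3*q (T(q) = -3*(q + 1172) = -3*(1172 + q) = -3516 - 3*q)
o(F) = -1/1152
g(p, E) = 2 - 12*E (g(p, E) = 2 - 6*(E + E) = 2 - 12*E)
w = 7*I*√11426/48 (w = √((-3516 - 3*(-1091)) - 1/1152) = √((-3516 + 3273) - 1/1152) = √(-243 - 1/1152) = √(-279937/1152) = 7*I*√11426/48 ≈ 15.588*I)
g(-1173, -1073) - w = (2 - 12*(-1073)) - 7*I*√11426/48 = (2 + 12876) - 7*I*√11426/48 = 12878 - 7*I*√11426/48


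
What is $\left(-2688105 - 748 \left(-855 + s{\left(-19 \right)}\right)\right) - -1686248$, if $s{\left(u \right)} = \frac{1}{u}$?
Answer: $- \frac{6883275}{19} \approx -3.6228 \cdot 10^{5}$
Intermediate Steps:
$\left(-2688105 - 748 \left(-855 + s{\left(-19 \right)}\right)\right) - -1686248 = \left(-2688105 - 748 \left(-855 + \frac{1}{-19}\right)\right) - -1686248 = \left(-2688105 - 748 \left(-855 - \frac{1}{19}\right)\right) + 1686248 = \left(-2688105 - - \frac{12152008}{19}\right) + 1686248 = \left(-2688105 + \frac{12152008}{19}\right) + 1686248 = - \frac{38921987}{19} + 1686248 = - \frac{6883275}{19}$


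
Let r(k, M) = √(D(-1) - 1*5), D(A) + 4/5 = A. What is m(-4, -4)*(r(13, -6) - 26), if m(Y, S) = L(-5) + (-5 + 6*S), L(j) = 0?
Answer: 754 - 29*I*√170/5 ≈ 754.0 - 75.623*I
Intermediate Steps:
m(Y, S) = -5 + 6*S (m(Y, S) = 0 + (-5 + 6*S) = -5 + 6*S)
D(A) = -⅘ + A
r(k, M) = I*√170/5 (r(k, M) = √((-⅘ - 1) - 1*5) = √(-9/5 - 5) = √(-34/5) = I*√170/5)
m(-4, -4)*(r(13, -6) - 26) = (-5 + 6*(-4))*(I*√170/5 - 26) = (-5 - 24)*(-26 + I*√170/5) = -29*(-26 + I*√170/5) = 754 - 29*I*√170/5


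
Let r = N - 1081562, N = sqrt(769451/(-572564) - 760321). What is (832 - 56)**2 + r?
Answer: -479386 + I*sqrt(62314029938336795)/286282 ≈ -4.7939e+5 + 871.96*I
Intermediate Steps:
N = I*sqrt(62314029938336795)/286282 (N = sqrt(769451*(-1/572564) - 760321) = sqrt(-769451/572564 - 760321) = sqrt(-435333202495/572564) = I*sqrt(62314029938336795)/286282 ≈ 871.96*I)
r = -1081562 + I*sqrt(62314029938336795)/286282 (r = I*sqrt(62314029938336795)/286282 - 1081562 = -1081562 + I*sqrt(62314029938336795)/286282 ≈ -1.0816e+6 + 871.96*I)
(832 - 56)**2 + r = (832 - 56)**2 + (-1081562 + I*sqrt(62314029938336795)/286282) = 776**2 + (-1081562 + I*sqrt(62314029938336795)/286282) = 602176 + (-1081562 + I*sqrt(62314029938336795)/286282) = -479386 + I*sqrt(62314029938336795)/286282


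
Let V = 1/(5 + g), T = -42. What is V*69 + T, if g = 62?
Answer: -2745/67 ≈ -40.970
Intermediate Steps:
V = 1/67 (V = 1/(5 + 62) = 1/67 ≈ 0.014925)
V*69 + T = (1/67)*69 - 42 = 69/67 - 42 = -2745/67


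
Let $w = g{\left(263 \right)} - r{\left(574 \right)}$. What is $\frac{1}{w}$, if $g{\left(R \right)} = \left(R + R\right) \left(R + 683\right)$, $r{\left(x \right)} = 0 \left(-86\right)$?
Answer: $\frac{1}{497596} \approx 2.0097 \cdot 10^{-6}$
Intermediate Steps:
$r{\left(x \right)} = 0$
$g{\left(R \right)} = 2 R \left(683 + R\right)$
$w = 497596$ ($w = 2 \cdot 263 \left(683 + 263\right) - 0 = 2 \cdot 263 \cdot 946 + 0 = 497596 + 0 = 497596$)
$\frac{1}{w} = \frac{1}{497596}$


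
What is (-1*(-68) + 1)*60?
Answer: 4140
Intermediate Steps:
(-1*(-68) + 1)*60 = (68 + 1)*60 = 69*60 = 4140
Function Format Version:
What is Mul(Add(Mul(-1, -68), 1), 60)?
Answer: 4140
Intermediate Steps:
Mul(Add(Mul(-1, -68), 1), 60) = Mul(Add(68, 1), 60) = Mul(69, 60) = 4140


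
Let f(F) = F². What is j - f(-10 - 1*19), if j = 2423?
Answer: 1582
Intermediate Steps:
j - f(-10 - 1*19) = 2423 - (-10 - 1*19)² = 2423 - (-10 - 19)² = 2423 - 1*(-29)² = 2423 - 1*841 = 2423 - 841 = 1582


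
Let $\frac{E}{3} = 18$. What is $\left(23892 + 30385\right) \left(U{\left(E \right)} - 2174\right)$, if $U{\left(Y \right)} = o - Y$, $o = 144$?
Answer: $-113113268$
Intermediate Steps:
$E = 54$ ($E = 3 \cdot 18 = 54$)
$U{\left(Y \right)} = 144 - Y$
$\left(23892 + 30385\right) \left(U{\left(E \right)} - 2174\right) = \left(23892 + 30385\right) \left(\left(144 - 54\right) - 2174\right) = 54277 \left(\left(144 - 54\right) - 2174\right) = 54277 \left(90 - 2174\right) = 54277 \left(-2084\right) = -113113268$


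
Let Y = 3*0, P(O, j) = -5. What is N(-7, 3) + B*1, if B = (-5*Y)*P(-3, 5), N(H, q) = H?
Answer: -7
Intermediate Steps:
Y = 0
B = 0 (B = -5*0*(-5) = 0*(-5) = 0)
N(-7, 3) + B*1 = -7 + 0*1 = -7 + 0 = -7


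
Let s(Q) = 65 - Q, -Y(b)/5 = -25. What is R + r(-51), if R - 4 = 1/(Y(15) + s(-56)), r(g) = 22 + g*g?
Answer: 646243/246 ≈ 2627.0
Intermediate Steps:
Y(b) = 125 (Y(b) = -5*(-25) = 125)
r(g) = 22 + g²
R = 985/246 (R = 4 + 1/(125 + (65 - 1*(-56))) = 4 + 1/(125 + (65 + 56)) = 4 + 1/(125 + 121) = 4 + 1/246 = 985/246 ≈ 4.0041)
R + r(-51) = 985/246 + (22 + (-51)²) = 985/246 + (22 + 2601) = 985/246 + 2623 = 646243/246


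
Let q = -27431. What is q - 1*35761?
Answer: -63192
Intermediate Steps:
q - 1*35761 = -27431 - 1*35761 = -27431 - 35761 = -63192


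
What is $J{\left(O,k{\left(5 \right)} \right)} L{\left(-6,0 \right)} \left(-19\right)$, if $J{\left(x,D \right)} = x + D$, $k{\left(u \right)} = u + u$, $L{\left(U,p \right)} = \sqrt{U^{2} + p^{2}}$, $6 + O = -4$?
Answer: $0$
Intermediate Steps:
$O = -10$ ($O = -6 - 4 = -10$)
$k{\left(u \right)} = 2 u$
$J{\left(x,D \right)} = D + x$
$J{\left(O,k{\left(5 \right)} \right)} L{\left(-6,0 \right)} \left(-19\right) = \left(2 \cdot 5 - 10\right) \sqrt{\left(-6\right)^{2} + 0^{2}} \left(-19\right) = \left(10 - 10\right) \sqrt{36 + 0} \left(-19\right) = 0 \sqrt{36} \left(-19\right) = 0 \cdot 6 \left(-19\right) = 0 \left(-19\right) = 0$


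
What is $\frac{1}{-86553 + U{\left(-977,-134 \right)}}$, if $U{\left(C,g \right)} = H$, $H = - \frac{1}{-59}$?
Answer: $- \frac{59}{5106626} \approx -1.1554 \cdot 10^{-5}$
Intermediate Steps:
$H = \frac{1}{59}$ ($H = \left(-1\right) \left(- \frac{1}{59}\right) = \frac{1}{59} \approx 0.016949$)
$U{\left(C,g \right)} = \frac{1}{59}$
$\frac{1}{-86553 + U{\left(-977,-134 \right)}} = \frac{1}{-86553 + \frac{1}{59}} = \frac{1}{- \frac{5106626}{59}} = - \frac{59}{5106626}$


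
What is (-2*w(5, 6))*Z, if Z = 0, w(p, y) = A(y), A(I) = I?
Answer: 0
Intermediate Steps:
w(p, y) = y
(-2*w(5, 6))*Z = -2*6*0 = -12*0 = 0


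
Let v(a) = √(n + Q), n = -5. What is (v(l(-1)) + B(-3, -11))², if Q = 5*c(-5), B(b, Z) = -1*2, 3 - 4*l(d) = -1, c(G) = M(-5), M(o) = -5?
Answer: (2 - I*√30)² ≈ -26.0 - 21.909*I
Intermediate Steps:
c(G) = -5
l(d) = 1 (l(d) = ¾ - ¼*(-1) = ¾ + ¼ = 1)
B(b, Z) = -2
Q = -25 (Q = 5*(-5) = -25)
v(a) = I*√30 (v(a) = √(-5 - 25) = √(-30) = I*√30)
(v(l(-1)) + B(-3, -11))² = (I*√30 - 2)² = (-2 + I*√30)²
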